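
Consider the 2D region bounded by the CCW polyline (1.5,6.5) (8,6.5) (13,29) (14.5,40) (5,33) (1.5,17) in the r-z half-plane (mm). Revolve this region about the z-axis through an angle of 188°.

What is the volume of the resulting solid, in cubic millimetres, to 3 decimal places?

Volume = 6041.066 mm³

Profile (r,z), 6 vertices: (1.5,6.5) (8,6.5) (13,29) (14.5,40) (5,33) (1.5,17)
edge 0: (1.5,6.5)→(8,6.5)  cross = 1.5·6.5 − 8·6.5 = -42.2500; (r_i+r_j)·cross = 9.5·-42.2500 = -401.3750
edge 1: (8,6.5)→(13,29)  cross = 8·29 − 13·6.5 = 147.5000; (r_i+r_j)·cross = 21·147.5000 = 3097.5000
edge 2: (13,29)→(14.5,40)  cross = 13·40 − 14.5·29 = 99.5000; (r_i+r_j)·cross = 27.5·99.5000 = 2736.2500
edge 3: (14.5,40)→(5,33)  cross = 14.5·33 − 5·40 = 278.5000; (r_i+r_j)·cross = 19.5·278.5000 = 5430.7500
edge 4: (5,33)→(1.5,17)  cross = 5·17 − 1.5·33 = 35.5000; (r_i+r_j)·cross = 6.5·35.5000 = 230.7500
edge 5: (1.5,17)→(1.5,6.5)  cross = 1.5·6.5 − 1.5·17 = -15.7500; (r_i+r_j)·cross = 3·-15.7500 = -47.2500
Σcross = 503.0000 → A = |Σcross|/2 = 251.5000 mm²
Σ(r_i+r_j)·cross = 11046.6250 → first moment M = |Σ|/6 = 1841.1042
R_c = M/A = 1841.1042/251.5000 = 7.3205 mm
θ = 188° = 3.281219 rad
V = θ·R_c·A = 3.281219·7.3205·251.5000 = 6041.066 mm³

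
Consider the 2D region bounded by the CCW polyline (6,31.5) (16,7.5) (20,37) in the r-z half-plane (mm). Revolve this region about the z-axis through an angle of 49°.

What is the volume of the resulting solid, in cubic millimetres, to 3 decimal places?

Volume = 2340.713 mm³

Profile (r,z), 3 vertices: (6,31.5) (16,7.5) (20,37)
edge 0: (6,31.5)→(16,7.5)  cross = 6·7.5 − 16·31.5 = -459.0000; (r_i+r_j)·cross = 22·-459.0000 = -10098.0000
edge 1: (16,7.5)→(20,37)  cross = 16·37 − 20·7.5 = 442.0000; (r_i+r_j)·cross = 36·442.0000 = 15912.0000
edge 2: (20,37)→(6,31.5)  cross = 20·31.5 − 6·37 = 408.0000; (r_i+r_j)·cross = 26·408.0000 = 10608.0000
Σcross = 391.0000 → A = |Σcross|/2 = 195.5000 mm²
Σ(r_i+r_j)·cross = 16422.0000 → first moment M = |Σ|/6 = 2737.0000
R_c = M/A = 2737.0000/195.5000 = 14.0000 mm
θ = 49° = 0.855211 rad
V = θ·R_c·A = 0.855211·14.0000·195.5000 = 2340.713 mm³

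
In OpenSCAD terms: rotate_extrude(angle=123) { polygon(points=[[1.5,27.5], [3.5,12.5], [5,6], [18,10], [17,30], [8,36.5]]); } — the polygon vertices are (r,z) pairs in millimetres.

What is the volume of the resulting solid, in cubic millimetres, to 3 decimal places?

Profile (r,z), 6 vertices: (1.5,27.5) (3.5,12.5) (5,6) (18,10) (17,30) (8,36.5)
edge 0: (1.5,27.5)→(3.5,12.5)  cross = 1.5·12.5 − 3.5·27.5 = -77.5000; (r_i+r_j)·cross = 5·-77.5000 = -387.5000
edge 1: (3.5,12.5)→(5,6)  cross = 3.5·6 − 5·12.5 = -41.5000; (r_i+r_j)·cross = 8.5·-41.5000 = -352.7500
edge 2: (5,6)→(18,10)  cross = 5·10 − 18·6 = -58.0000; (r_i+r_j)·cross = 23·-58.0000 = -1334.0000
edge 3: (18,10)→(17,30)  cross = 18·30 − 17·10 = 370.0000; (r_i+r_j)·cross = 35·370.0000 = 12950.0000
edge 4: (17,30)→(8,36.5)  cross = 17·36.5 − 8·30 = 380.5000; (r_i+r_j)·cross = 25·380.5000 = 9512.5000
edge 5: (8,36.5)→(1.5,27.5)  cross = 8·27.5 − 1.5·36.5 = 165.2500; (r_i+r_j)·cross = 9.5·165.2500 = 1569.8750
Σcross = 738.7500 → A = |Σcross|/2 = 369.3750 mm²
Σ(r_i+r_j)·cross = 21958.1250 → first moment M = |Σ|/6 = 3659.6875
R_c = M/A = 3659.6875/369.3750 = 9.9078 mm
θ = 123° = 2.146755 rad
V = θ·R_c·A = 2.146755·9.9078·369.3750 = 7856.452 mm³

Volume = 7856.452 mm³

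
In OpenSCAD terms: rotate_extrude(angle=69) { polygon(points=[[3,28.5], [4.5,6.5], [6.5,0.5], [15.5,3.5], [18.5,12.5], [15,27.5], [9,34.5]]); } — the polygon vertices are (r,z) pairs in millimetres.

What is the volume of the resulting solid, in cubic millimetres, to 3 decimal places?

Profile (r,z), 7 vertices: (3,28.5) (4.5,6.5) (6.5,0.5) (15.5,3.5) (18.5,12.5) (15,27.5) (9,34.5)
edge 0: (3,28.5)→(4.5,6.5)  cross = 3·6.5 − 4.5·28.5 = -108.7500; (r_i+r_j)·cross = 7.5·-108.7500 = -815.6250
edge 1: (4.5,6.5)→(6.5,0.5)  cross = 4.5·0.5 − 6.5·6.5 = -40.0000; (r_i+r_j)·cross = 11·-40.0000 = -440.0000
edge 2: (6.5,0.5)→(15.5,3.5)  cross = 6.5·3.5 − 15.5·0.5 = 15.0000; (r_i+r_j)·cross = 22·15.0000 = 330.0000
edge 3: (15.5,3.5)→(18.5,12.5)  cross = 15.5·12.5 − 18.5·3.5 = 129.0000; (r_i+r_j)·cross = 34·129.0000 = 4386.0000
edge 4: (18.5,12.5)→(15,27.5)  cross = 18.5·27.5 − 15·12.5 = 321.2500; (r_i+r_j)·cross = 33.5·321.2500 = 10761.8750
edge 5: (15,27.5)→(9,34.5)  cross = 15·34.5 − 9·27.5 = 270.0000; (r_i+r_j)·cross = 24·270.0000 = 6480.0000
edge 6: (9,34.5)→(3,28.5)  cross = 9·28.5 − 3·34.5 = 153.0000; (r_i+r_j)·cross = 12·153.0000 = 1836.0000
Σcross = 739.5000 → A = |Σcross|/2 = 369.7500 mm²
Σ(r_i+r_j)·cross = 22538.2500 → first moment M = |Σ|/6 = 3756.3750
R_c = M/A = 3756.3750/369.7500 = 10.1592 mm
θ = 69° = 1.204277 rad
V = θ·R_c·A = 1.204277·10.1592·369.7500 = 4523.717 mm³

Volume = 4523.717 mm³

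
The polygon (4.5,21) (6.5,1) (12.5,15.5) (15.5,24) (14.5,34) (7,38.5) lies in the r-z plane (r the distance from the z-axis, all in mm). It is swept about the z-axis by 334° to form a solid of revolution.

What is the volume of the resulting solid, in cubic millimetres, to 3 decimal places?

Volume = 13457.412 mm³

Profile (r,z), 6 vertices: (4.5,21) (6.5,1) (12.5,15.5) (15.5,24) (14.5,34) (7,38.5)
edge 0: (4.5,21)→(6.5,1)  cross = 4.5·1 − 6.5·21 = -132.0000; (r_i+r_j)·cross = 11·-132.0000 = -1452.0000
edge 1: (6.5,1)→(12.5,15.5)  cross = 6.5·15.5 − 12.5·1 = 88.2500; (r_i+r_j)·cross = 19·88.2500 = 1676.7500
edge 2: (12.5,15.5)→(15.5,24)  cross = 12.5·24 − 15.5·15.5 = 59.7500; (r_i+r_j)·cross = 28·59.7500 = 1673.0000
edge 3: (15.5,24)→(14.5,34)  cross = 15.5·34 − 14.5·24 = 179.0000; (r_i+r_j)·cross = 30·179.0000 = 5370.0000
edge 4: (14.5,34)→(7,38.5)  cross = 14.5·38.5 − 7·34 = 320.2500; (r_i+r_j)·cross = 21.5·320.2500 = 6885.3750
edge 5: (7,38.5)→(4.5,21)  cross = 7·21 − 4.5·38.5 = -26.2500; (r_i+r_j)·cross = 11.5·-26.2500 = -301.8750
Σcross = 489.0000 → A = |Σcross|/2 = 244.5000 mm²
Σ(r_i+r_j)·cross = 13851.2500 → first moment M = |Σ|/6 = 2308.5417
R_c = M/A = 2308.5417/244.5000 = 9.4419 mm
θ = 334° = 5.829400 rad
V = θ·R_c·A = 5.829400·9.4419·244.5000 = 13457.412 mm³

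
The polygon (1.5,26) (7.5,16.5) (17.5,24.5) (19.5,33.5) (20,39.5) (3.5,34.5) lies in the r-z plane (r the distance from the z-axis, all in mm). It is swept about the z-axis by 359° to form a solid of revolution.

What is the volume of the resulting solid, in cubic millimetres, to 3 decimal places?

Profile (r,z), 6 vertices: (1.5,26) (7.5,16.5) (17.5,24.5) (19.5,33.5) (20,39.5) (3.5,34.5)
edge 0: (1.5,26)→(7.5,16.5)  cross = 1.5·16.5 − 7.5·26 = -170.2500; (r_i+r_j)·cross = 9·-170.2500 = -1532.2500
edge 1: (7.5,16.5)→(17.5,24.5)  cross = 7.5·24.5 − 17.5·16.5 = -105.0000; (r_i+r_j)·cross = 25·-105.0000 = -2625.0000
edge 2: (17.5,24.5)→(19.5,33.5)  cross = 17.5·33.5 − 19.5·24.5 = 108.5000; (r_i+r_j)·cross = 37·108.5000 = 4014.5000
edge 3: (19.5,33.5)→(20,39.5)  cross = 19.5·39.5 − 20·33.5 = 100.2500; (r_i+r_j)·cross = 39.5·100.2500 = 3959.8750
edge 4: (20,39.5)→(3.5,34.5)  cross = 20·34.5 − 3.5·39.5 = 551.7500; (r_i+r_j)·cross = 23.5·551.7500 = 12966.1250
edge 5: (3.5,34.5)→(1.5,26)  cross = 3.5·26 − 1.5·34.5 = 39.2500; (r_i+r_j)·cross = 5·39.2500 = 196.2500
Σcross = 524.5000 → A = |Σcross|/2 = 262.2500 mm²
Σ(r_i+r_j)·cross = 16979.5000 → first moment M = |Σ|/6 = 2829.9167
R_c = M/A = 2829.9167/262.2500 = 10.7909 mm
θ = 359° = 6.265732 rad
V = θ·R_c·A = 6.265732·10.7909·262.2500 = 17731.499 mm³

Volume = 17731.499 mm³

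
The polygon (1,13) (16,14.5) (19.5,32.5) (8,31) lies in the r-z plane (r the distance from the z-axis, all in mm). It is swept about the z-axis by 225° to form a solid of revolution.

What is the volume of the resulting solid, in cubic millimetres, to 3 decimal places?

Volume = 9990.019 mm³

Profile (r,z), 4 vertices: (1,13) (16,14.5) (19.5,32.5) (8,31)
edge 0: (1,13)→(16,14.5)  cross = 1·14.5 − 16·13 = -193.5000; (r_i+r_j)·cross = 17·-193.5000 = -3289.5000
edge 1: (16,14.5)→(19.5,32.5)  cross = 16·32.5 − 19.5·14.5 = 237.2500; (r_i+r_j)·cross = 35.5·237.2500 = 8422.3750
edge 2: (19.5,32.5)→(8,31)  cross = 19.5·31 − 8·32.5 = 344.5000; (r_i+r_j)·cross = 27.5·344.5000 = 9473.7500
edge 3: (8,31)→(1,13)  cross = 8·13 − 1·31 = 73.0000; (r_i+r_j)·cross = 9·73.0000 = 657.0000
Σcross = 461.2500 → A = |Σcross|/2 = 230.6250 mm²
Σ(r_i+r_j)·cross = 15263.6250 → first moment M = |Σ|/6 = 2543.9375
R_c = M/A = 2543.9375/230.6250 = 11.0306 mm
θ = 225° = 3.926991 rad
V = θ·R_c·A = 3.926991·11.0306·230.6250 = 9990.019 mm³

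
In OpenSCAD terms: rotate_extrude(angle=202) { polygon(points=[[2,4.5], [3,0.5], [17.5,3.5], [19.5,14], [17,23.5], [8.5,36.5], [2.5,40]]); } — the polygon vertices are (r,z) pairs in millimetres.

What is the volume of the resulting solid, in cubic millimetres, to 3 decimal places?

Volume = 16281.206 mm³

Profile (r,z), 7 vertices: (2,4.5) (3,0.5) (17.5,3.5) (19.5,14) (17,23.5) (8.5,36.5) (2.5,40)
edge 0: (2,4.5)→(3,0.5)  cross = 2·0.5 − 3·4.5 = -12.5000; (r_i+r_j)·cross = 5·-12.5000 = -62.5000
edge 1: (3,0.5)→(17.5,3.5)  cross = 3·3.5 − 17.5·0.5 = 1.7500; (r_i+r_j)·cross = 20.5·1.7500 = 35.8750
edge 2: (17.5,3.5)→(19.5,14)  cross = 17.5·14 − 19.5·3.5 = 176.7500; (r_i+r_j)·cross = 37·176.7500 = 6539.7500
edge 3: (19.5,14)→(17,23.5)  cross = 19.5·23.5 − 17·14 = 220.2500; (r_i+r_j)·cross = 36.5·220.2500 = 8039.1250
edge 4: (17,23.5)→(8.5,36.5)  cross = 17·36.5 − 8.5·23.5 = 420.7500; (r_i+r_j)·cross = 25.5·420.7500 = 10729.1250
edge 5: (8.5,36.5)→(2.5,40)  cross = 8.5·40 − 2.5·36.5 = 248.7500; (r_i+r_j)·cross = 11·248.7500 = 2736.2500
edge 6: (2.5,40)→(2,4.5)  cross = 2.5·4.5 − 2·40 = -68.7500; (r_i+r_j)·cross = 4.5·-68.7500 = -309.3750
Σcross = 987.0000 → A = |Σcross|/2 = 493.5000 mm²
Σ(r_i+r_j)·cross = 27708.2500 → first moment M = |Σ|/6 = 4618.0417
R_c = M/A = 4618.0417/493.5000 = 9.3577 mm
θ = 202° = 3.525565 rad
V = θ·R_c·A = 3.525565·9.3577·493.5000 = 16281.206 mm³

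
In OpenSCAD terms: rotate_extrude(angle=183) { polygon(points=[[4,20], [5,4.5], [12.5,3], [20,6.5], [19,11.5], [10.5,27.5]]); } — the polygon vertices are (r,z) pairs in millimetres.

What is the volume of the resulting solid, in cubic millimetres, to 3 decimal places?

Profile (r,z), 6 vertices: (4,20) (5,4.5) (12.5,3) (20,6.5) (19,11.5) (10.5,27.5)
edge 0: (4,20)→(5,4.5)  cross = 4·4.5 − 5·20 = -82.0000; (r_i+r_j)·cross = 9·-82.0000 = -738.0000
edge 1: (5,4.5)→(12.5,3)  cross = 5·3 − 12.5·4.5 = -41.2500; (r_i+r_j)·cross = 17.5·-41.2500 = -721.8750
edge 2: (12.5,3)→(20,6.5)  cross = 12.5·6.5 − 20·3 = 21.2500; (r_i+r_j)·cross = 32.5·21.2500 = 690.6250
edge 3: (20,6.5)→(19,11.5)  cross = 20·11.5 − 19·6.5 = 106.5000; (r_i+r_j)·cross = 39·106.5000 = 4153.5000
edge 4: (19,11.5)→(10.5,27.5)  cross = 19·27.5 − 10.5·11.5 = 401.7500; (r_i+r_j)·cross = 29.5·401.7500 = 11851.6250
edge 5: (10.5,27.5)→(4,20)  cross = 10.5·20 − 4·27.5 = 100.0000; (r_i+r_j)·cross = 14.5·100.0000 = 1450.0000
Σcross = 506.2500 → A = |Σcross|/2 = 253.1250 mm²
Σ(r_i+r_j)·cross = 16685.8750 → first moment M = |Σ|/6 = 2780.9792
R_c = M/A = 2780.9792/253.1250 = 10.9866 mm
θ = 183° = 3.193953 rad
V = θ·R_c·A = 3.193953·10.9866·253.1250 = 8882.315 mm³

Volume = 8882.315 mm³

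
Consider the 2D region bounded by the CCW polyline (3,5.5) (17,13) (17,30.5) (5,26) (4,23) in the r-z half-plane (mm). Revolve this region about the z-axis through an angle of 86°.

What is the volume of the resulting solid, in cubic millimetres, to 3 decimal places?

Volume = 3793.485 mm³

Profile (r,z), 5 vertices: (3,5.5) (17,13) (17,30.5) (5,26) (4,23)
edge 0: (3,5.5)→(17,13)  cross = 3·13 − 17·5.5 = -54.5000; (r_i+r_j)·cross = 20·-54.5000 = -1090.0000
edge 1: (17,13)→(17,30.5)  cross = 17·30.5 − 17·13 = 297.5000; (r_i+r_j)·cross = 34·297.5000 = 10115.0000
edge 2: (17,30.5)→(5,26)  cross = 17·26 − 5·30.5 = 289.5000; (r_i+r_j)·cross = 22·289.5000 = 6369.0000
edge 3: (5,26)→(4,23)  cross = 5·23 − 4·26 = 11.0000; (r_i+r_j)·cross = 9·11.0000 = 99.0000
edge 4: (4,23)→(3,5.5)  cross = 4·5.5 − 3·23 = -47.0000; (r_i+r_j)·cross = 7·-47.0000 = -329.0000
Σcross = 496.5000 → A = |Σcross|/2 = 248.2500 mm²
Σ(r_i+r_j)·cross = 15164.0000 → first moment M = |Σ|/6 = 2527.3333
R_c = M/A = 2527.3333/248.2500 = 10.1806 mm
θ = 86° = 1.500983 rad
V = θ·R_c·A = 1.500983·10.1806·248.2500 = 3793.485 mm³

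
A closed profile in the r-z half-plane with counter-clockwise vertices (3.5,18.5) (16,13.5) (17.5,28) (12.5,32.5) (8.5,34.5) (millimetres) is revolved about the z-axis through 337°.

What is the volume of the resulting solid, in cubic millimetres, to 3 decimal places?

Profile (r,z), 5 vertices: (3.5,18.5) (16,13.5) (17.5,28) (12.5,32.5) (8.5,34.5)
edge 0: (3.5,18.5)→(16,13.5)  cross = 3.5·13.5 − 16·18.5 = -248.7500; (r_i+r_j)·cross = 19.5·-248.7500 = -4850.6250
edge 1: (16,13.5)→(17.5,28)  cross = 16·28 − 17.5·13.5 = 211.7500; (r_i+r_j)·cross = 33.5·211.7500 = 7093.6250
edge 2: (17.5,28)→(12.5,32.5)  cross = 17.5·32.5 − 12.5·28 = 218.7500; (r_i+r_j)·cross = 30·218.7500 = 6562.5000
edge 3: (12.5,32.5)→(8.5,34.5)  cross = 12.5·34.5 − 8.5·32.5 = 155.0000; (r_i+r_j)·cross = 21·155.0000 = 3255.0000
edge 4: (8.5,34.5)→(3.5,18.5)  cross = 8.5·18.5 − 3.5·34.5 = 36.5000; (r_i+r_j)·cross = 12·36.5000 = 438.0000
Σcross = 373.2500 → A = |Σcross|/2 = 186.6250 mm²
Σ(r_i+r_j)·cross = 12498.5000 → first moment M = |Σ|/6 = 2083.0833
R_c = M/A = 2083.0833/186.6250 = 11.1619 mm
θ = 337° = 5.881760 rad
V = θ·R_c·A = 5.881760·11.1619·186.6250 = 12252.195 mm³

Volume = 12252.195 mm³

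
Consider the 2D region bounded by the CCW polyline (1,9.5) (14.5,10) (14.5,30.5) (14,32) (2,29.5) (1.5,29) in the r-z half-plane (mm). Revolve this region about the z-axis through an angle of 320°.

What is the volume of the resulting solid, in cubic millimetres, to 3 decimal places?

Volume = 12370.777 mm³

Profile (r,z), 6 vertices: (1,9.5) (14.5,10) (14.5,30.5) (14,32) (2,29.5) (1.5,29)
edge 0: (1,9.5)→(14.5,10)  cross = 1·10 − 14.5·9.5 = -127.7500; (r_i+r_j)·cross = 15.5·-127.7500 = -1980.1250
edge 1: (14.5,10)→(14.5,30.5)  cross = 14.5·30.5 − 14.5·10 = 297.2500; (r_i+r_j)·cross = 29·297.2500 = 8620.2500
edge 2: (14.5,30.5)→(14,32)  cross = 14.5·32 − 14·30.5 = 37.0000; (r_i+r_j)·cross = 28.5·37.0000 = 1054.5000
edge 3: (14,32)→(2,29.5)  cross = 14·29.5 − 2·32 = 349.0000; (r_i+r_j)·cross = 16·349.0000 = 5584.0000
edge 4: (2,29.5)→(1.5,29)  cross = 2·29 − 1.5·29.5 = 13.7500; (r_i+r_j)·cross = 3.5·13.7500 = 48.1250
edge 5: (1.5,29)→(1,9.5)  cross = 1.5·9.5 − 1·29 = -14.7500; (r_i+r_j)·cross = 2.5·-14.7500 = -36.8750
Σcross = 554.5000 → A = |Σcross|/2 = 277.2500 mm²
Σ(r_i+r_j)·cross = 13289.8750 → first moment M = |Σ|/6 = 2214.9792
R_c = M/A = 2214.9792/277.2500 = 7.9891 mm
θ = 320° = 5.585054 rad
V = θ·R_c·A = 5.585054·7.9891·277.2500 = 12370.777 mm³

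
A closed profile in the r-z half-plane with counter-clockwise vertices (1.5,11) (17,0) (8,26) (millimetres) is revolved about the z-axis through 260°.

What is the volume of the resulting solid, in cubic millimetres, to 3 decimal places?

Profile (r,z), 3 vertices: (1.5,11) (17,0) (8,26)
edge 0: (1.5,11)→(17,0)  cross = 1.5·0 − 17·11 = -187.0000; (r_i+r_j)·cross = 18.5·-187.0000 = -3459.5000
edge 1: (17,0)→(8,26)  cross = 17·26 − 8·0 = 442.0000; (r_i+r_j)·cross = 25·442.0000 = 11050.0000
edge 2: (8,26)→(1.5,11)  cross = 8·11 − 1.5·26 = 49.0000; (r_i+r_j)·cross = 9.5·49.0000 = 465.5000
Σcross = 304.0000 → A = |Σcross|/2 = 152.0000 mm²
Σ(r_i+r_j)·cross = 8056.0000 → first moment M = |Σ|/6 = 1342.6667
R_c = M/A = 1342.6667/152.0000 = 8.8333 mm
θ = 260° = 4.537856 rad
V = θ·R_c·A = 4.537856·8.8333·152.0000 = 6092.828 mm³

Volume = 6092.828 mm³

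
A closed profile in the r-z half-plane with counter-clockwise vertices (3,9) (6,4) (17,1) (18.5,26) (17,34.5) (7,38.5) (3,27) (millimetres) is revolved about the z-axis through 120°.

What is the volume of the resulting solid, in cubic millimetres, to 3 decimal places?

Volume = 10653.533 mm³

Profile (r,z), 7 vertices: (3,9) (6,4) (17,1) (18.5,26) (17,34.5) (7,38.5) (3,27)
edge 0: (3,9)→(6,4)  cross = 3·4 − 6·9 = -42.0000; (r_i+r_j)·cross = 9·-42.0000 = -378.0000
edge 1: (6,4)→(17,1)  cross = 6·1 − 17·4 = -62.0000; (r_i+r_j)·cross = 23·-62.0000 = -1426.0000
edge 2: (17,1)→(18.5,26)  cross = 17·26 − 18.5·1 = 423.5000; (r_i+r_j)·cross = 35.5·423.5000 = 15034.2500
edge 3: (18.5,26)→(17,34.5)  cross = 18.5·34.5 − 17·26 = 196.2500; (r_i+r_j)·cross = 35.5·196.2500 = 6966.8750
edge 4: (17,34.5)→(7,38.5)  cross = 17·38.5 − 7·34.5 = 413.0000; (r_i+r_j)·cross = 24·413.0000 = 9912.0000
edge 5: (7,38.5)→(3,27)  cross = 7·27 − 3·38.5 = 73.5000; (r_i+r_j)·cross = 10·73.5000 = 735.0000
edge 6: (3,27)→(3,9)  cross = 3·9 − 3·27 = -54.0000; (r_i+r_j)·cross = 6·-54.0000 = -324.0000
Σcross = 948.2500 → A = |Σcross|/2 = 474.1250 mm²
Σ(r_i+r_j)·cross = 30520.1250 → first moment M = |Σ|/6 = 5086.6875
R_c = M/A = 5086.6875/474.1250 = 10.7286 mm
θ = 120° = 2.094395 rad
V = θ·R_c·A = 2.094395·10.7286·474.1250 = 10653.533 mm³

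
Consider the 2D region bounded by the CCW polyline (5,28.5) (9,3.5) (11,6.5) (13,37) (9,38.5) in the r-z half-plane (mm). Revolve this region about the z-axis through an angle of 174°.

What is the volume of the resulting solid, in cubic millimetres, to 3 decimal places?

Profile (r,z), 5 vertices: (5,28.5) (9,3.5) (11,6.5) (13,37) (9,38.5)
edge 0: (5,28.5)→(9,3.5)  cross = 5·3.5 − 9·28.5 = -239.0000; (r_i+r_j)·cross = 14·-239.0000 = -3346.0000
edge 1: (9,3.5)→(11,6.5)  cross = 9·6.5 − 11·3.5 = 20.0000; (r_i+r_j)·cross = 20·20.0000 = 400.0000
edge 2: (11,6.5)→(13,37)  cross = 11·37 − 13·6.5 = 322.5000; (r_i+r_j)·cross = 24·322.5000 = 7740.0000
edge 3: (13,37)→(9,38.5)  cross = 13·38.5 − 9·37 = 167.5000; (r_i+r_j)·cross = 22·167.5000 = 3685.0000
edge 4: (9,38.5)→(5,28.5)  cross = 9·28.5 − 5·38.5 = 64.0000; (r_i+r_j)·cross = 14·64.0000 = 896.0000
Σcross = 335.0000 → A = |Σcross|/2 = 167.5000 mm²
Σ(r_i+r_j)·cross = 9375.0000 → first moment M = |Σ|/6 = 1562.5000
R_c = M/A = 1562.5000/167.5000 = 9.3284 mm
θ = 174° = 3.036873 rad
V = θ·R_c·A = 3.036873·9.3284·167.5000 = 4745.114 mm³

Volume = 4745.114 mm³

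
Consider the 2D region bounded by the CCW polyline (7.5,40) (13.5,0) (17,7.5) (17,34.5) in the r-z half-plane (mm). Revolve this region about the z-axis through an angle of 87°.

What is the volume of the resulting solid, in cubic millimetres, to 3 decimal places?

Profile (r,z), 4 vertices: (7.5,40) (13.5,0) (17,7.5) (17,34.5)
edge 0: (7.5,40)→(13.5,0)  cross = 7.5·0 − 13.5·40 = -540.0000; (r_i+r_j)·cross = 21·-540.0000 = -11340.0000
edge 1: (13.5,0)→(17,7.5)  cross = 13.5·7.5 − 17·0 = 101.2500; (r_i+r_j)·cross = 30.5·101.2500 = 3088.1250
edge 2: (17,7.5)→(17,34.5)  cross = 17·34.5 − 17·7.5 = 459.0000; (r_i+r_j)·cross = 34·459.0000 = 15606.0000
edge 3: (17,34.5)→(7.5,40)  cross = 17·40 − 7.5·34.5 = 421.2500; (r_i+r_j)·cross = 24.5·421.2500 = 10320.6250
Σcross = 441.5000 → A = |Σcross|/2 = 220.7500 mm²
Σ(r_i+r_j)·cross = 17674.7500 → first moment M = |Σ|/6 = 2945.7917
R_c = M/A = 2945.7917/220.7500 = 13.3445 mm
θ = 87° = 1.518436 rad
V = θ·R_c·A = 1.518436·13.3445·220.7500 = 4472.997 mm³

Volume = 4472.997 mm³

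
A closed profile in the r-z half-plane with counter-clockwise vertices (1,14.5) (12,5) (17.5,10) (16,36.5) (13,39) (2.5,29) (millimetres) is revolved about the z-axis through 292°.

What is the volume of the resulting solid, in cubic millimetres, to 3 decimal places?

Volume = 19954.803 mm³

Profile (r,z), 6 vertices: (1,14.5) (12,5) (17.5,10) (16,36.5) (13,39) (2.5,29)
edge 0: (1,14.5)→(12,5)  cross = 1·5 − 12·14.5 = -169.0000; (r_i+r_j)·cross = 13·-169.0000 = -2197.0000
edge 1: (12,5)→(17.5,10)  cross = 12·10 − 17.5·5 = 32.5000; (r_i+r_j)·cross = 29.5·32.5000 = 958.7500
edge 2: (17.5,10)→(16,36.5)  cross = 17.5·36.5 − 16·10 = 478.7500; (r_i+r_j)·cross = 33.5·478.7500 = 16038.1250
edge 3: (16,36.5)→(13,39)  cross = 16·39 − 13·36.5 = 149.5000; (r_i+r_j)·cross = 29·149.5000 = 4335.5000
edge 4: (13,39)→(2.5,29)  cross = 13·29 − 2.5·39 = 279.5000; (r_i+r_j)·cross = 15.5·279.5000 = 4332.2500
edge 5: (2.5,29)→(1,14.5)  cross = 2.5·14.5 − 1·29 = 7.2500; (r_i+r_j)·cross = 3.5·7.2500 = 25.3750
Σcross = 778.5000 → A = |Σcross|/2 = 389.2500 mm²
Σ(r_i+r_j)·cross = 23493.0000 → first moment M = |Σ|/6 = 3915.5000
R_c = M/A = 3915.5000/389.2500 = 10.0591 mm
θ = 292° = 5.096361 rad
V = θ·R_c·A = 5.096361·10.0591·389.2500 = 19954.803 mm³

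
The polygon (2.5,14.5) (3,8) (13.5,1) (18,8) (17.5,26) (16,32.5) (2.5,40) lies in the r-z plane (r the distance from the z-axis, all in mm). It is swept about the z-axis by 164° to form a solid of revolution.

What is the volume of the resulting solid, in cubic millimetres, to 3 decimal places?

Volume = 13239.515 mm³

Profile (r,z), 7 vertices: (2.5,14.5) (3,8) (13.5,1) (18,8) (17.5,26) (16,32.5) (2.5,40)
edge 0: (2.5,14.5)→(3,8)  cross = 2.5·8 − 3·14.5 = -23.5000; (r_i+r_j)·cross = 5.5·-23.5000 = -129.2500
edge 1: (3,8)→(13.5,1)  cross = 3·1 − 13.5·8 = -105.0000; (r_i+r_j)·cross = 16.5·-105.0000 = -1732.5000
edge 2: (13.5,1)→(18,8)  cross = 13.5·8 − 18·1 = 90.0000; (r_i+r_j)·cross = 31.5·90.0000 = 2835.0000
edge 3: (18,8)→(17.5,26)  cross = 18·26 − 17.5·8 = 328.0000; (r_i+r_j)·cross = 35.5·328.0000 = 11644.0000
edge 4: (17.5,26)→(16,32.5)  cross = 17.5·32.5 − 16·26 = 152.7500; (r_i+r_j)·cross = 33.5·152.7500 = 5117.1250
edge 5: (16,32.5)→(2.5,40)  cross = 16·40 − 2.5·32.5 = 558.7500; (r_i+r_j)·cross = 18.5·558.7500 = 10336.8750
edge 6: (2.5,40)→(2.5,14.5)  cross = 2.5·14.5 − 2.5·40 = -63.7500; (r_i+r_j)·cross = 5·-63.7500 = -318.7500
Σcross = 937.2500 → A = |Σcross|/2 = 468.6250 mm²
Σ(r_i+r_j)·cross = 27752.5000 → first moment M = |Σ|/6 = 4625.4167
R_c = M/A = 4625.4167/468.6250 = 9.8702 mm
θ = 164° = 2.862340 rad
V = θ·R_c·A = 2.862340·9.8702·468.6250 = 13239.515 mm³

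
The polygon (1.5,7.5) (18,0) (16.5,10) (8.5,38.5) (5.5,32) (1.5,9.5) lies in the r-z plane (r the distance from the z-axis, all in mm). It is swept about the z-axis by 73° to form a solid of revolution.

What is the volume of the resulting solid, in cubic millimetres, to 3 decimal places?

Profile (r,z), 6 vertices: (1.5,7.5) (18,0) (16.5,10) (8.5,38.5) (5.5,32) (1.5,9.5)
edge 0: (1.5,7.5)→(18,0)  cross = 1.5·0 − 18·7.5 = -135.0000; (r_i+r_j)·cross = 19.5·-135.0000 = -2632.5000
edge 1: (18,0)→(16.5,10)  cross = 18·10 − 16.5·0 = 180.0000; (r_i+r_j)·cross = 34.5·180.0000 = 6210.0000
edge 2: (16.5,10)→(8.5,38.5)  cross = 16.5·38.5 − 8.5·10 = 550.2500; (r_i+r_j)·cross = 25·550.2500 = 13756.2500
edge 3: (8.5,38.5)→(5.5,32)  cross = 8.5·32 − 5.5·38.5 = 60.2500; (r_i+r_j)·cross = 14·60.2500 = 843.5000
edge 4: (5.5,32)→(1.5,9.5)  cross = 5.5·9.5 − 1.5·32 = 4.2500; (r_i+r_j)·cross = 7·4.2500 = 29.7500
edge 5: (1.5,9.5)→(1.5,7.5)  cross = 1.5·7.5 − 1.5·9.5 = -3.0000; (r_i+r_j)·cross = 3·-3.0000 = -9.0000
Σcross = 656.7500 → A = |Σcross|/2 = 328.3750 mm²
Σ(r_i+r_j)·cross = 18198.0000 → first moment M = |Σ|/6 = 3033.0000
R_c = M/A = 3033.0000/328.3750 = 9.2364 mm
θ = 73° = 1.274090 rad
V = θ·R_c·A = 1.274090·9.2364·328.3750 = 3864.316 mm³

Volume = 3864.316 mm³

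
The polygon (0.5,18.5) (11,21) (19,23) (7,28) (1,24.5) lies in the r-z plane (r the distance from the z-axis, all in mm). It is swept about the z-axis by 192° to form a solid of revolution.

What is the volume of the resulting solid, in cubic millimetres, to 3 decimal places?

Volume = 2347.887 mm³

Profile (r,z), 5 vertices: (0.5,18.5) (11,21) (19,23) (7,28) (1,24.5)
edge 0: (0.5,18.5)→(11,21)  cross = 0.5·21 − 11·18.5 = -193.0000; (r_i+r_j)·cross = 11.5·-193.0000 = -2219.5000
edge 1: (11,21)→(19,23)  cross = 11·23 − 19·21 = -146.0000; (r_i+r_j)·cross = 30·-146.0000 = -4380.0000
edge 2: (19,23)→(7,28)  cross = 19·28 − 7·23 = 371.0000; (r_i+r_j)·cross = 26·371.0000 = 9646.0000
edge 3: (7,28)→(1,24.5)  cross = 7·24.5 − 1·28 = 143.5000; (r_i+r_j)·cross = 8·143.5000 = 1148.0000
edge 4: (1,24.5)→(0.5,18.5)  cross = 1·18.5 − 0.5·24.5 = 6.2500; (r_i+r_j)·cross = 1.5·6.2500 = 9.3750
Σcross = 181.7500 → A = |Σcross|/2 = 90.8750 mm²
Σ(r_i+r_j)·cross = 4203.8750 → first moment M = |Σ|/6 = 700.6458
R_c = M/A = 700.6458/90.8750 = 7.7100 mm
θ = 192° = 3.351032 rad
V = θ·R_c·A = 3.351032·7.7100·90.8750 = 2347.887 mm³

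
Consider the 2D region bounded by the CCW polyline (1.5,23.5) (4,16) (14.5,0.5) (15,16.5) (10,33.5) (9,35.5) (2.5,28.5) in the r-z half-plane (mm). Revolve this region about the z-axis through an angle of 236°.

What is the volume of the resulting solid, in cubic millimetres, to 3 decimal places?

Profile (r,z), 7 vertices: (1.5,23.5) (4,16) (14.5,0.5) (15,16.5) (10,33.5) (9,35.5) (2.5,28.5)
edge 0: (1.5,23.5)→(4,16)  cross = 1.5·16 − 4·23.5 = -70.0000; (r_i+r_j)·cross = 5.5·-70.0000 = -385.0000
edge 1: (4,16)→(14.5,0.5)  cross = 4·0.5 − 14.5·16 = -230.0000; (r_i+r_j)·cross = 18.5·-230.0000 = -4255.0000
edge 2: (14.5,0.5)→(15,16.5)  cross = 14.5·16.5 − 15·0.5 = 231.7500; (r_i+r_j)·cross = 29.5·231.7500 = 6836.6250
edge 3: (15,16.5)→(10,33.5)  cross = 15·33.5 − 10·16.5 = 337.5000; (r_i+r_j)·cross = 25·337.5000 = 8437.5000
edge 4: (10,33.5)→(9,35.5)  cross = 10·35.5 − 9·33.5 = 53.5000; (r_i+r_j)·cross = 19·53.5000 = 1016.5000
edge 5: (9,35.5)→(2.5,28.5)  cross = 9·28.5 − 2.5·35.5 = 167.7500; (r_i+r_j)·cross = 11.5·167.7500 = 1929.1250
edge 6: (2.5,28.5)→(1.5,23.5)  cross = 2.5·23.5 − 1.5·28.5 = 16.0000; (r_i+r_j)·cross = 4·16.0000 = 64.0000
Σcross = 506.5000 → A = |Σcross|/2 = 253.2500 mm²
Σ(r_i+r_j)·cross = 13643.7500 → first moment M = |Σ|/6 = 2273.9583
R_c = M/A = 2273.9583/253.2500 = 8.9791 mm
θ = 236° = 4.118977 rad
V = θ·R_c·A = 4.118977·8.9791·253.2500 = 9366.382 mm³

Volume = 9366.382 mm³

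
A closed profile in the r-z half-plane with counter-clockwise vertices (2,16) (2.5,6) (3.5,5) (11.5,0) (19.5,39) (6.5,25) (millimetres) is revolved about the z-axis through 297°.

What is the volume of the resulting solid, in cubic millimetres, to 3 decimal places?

Profile (r,z), 6 vertices: (2,16) (2.5,6) (3.5,5) (11.5,0) (19.5,39) (6.5,25)
edge 0: (2,16)→(2.5,6)  cross = 2·6 − 2.5·16 = -28.0000; (r_i+r_j)·cross = 4.5·-28.0000 = -126.0000
edge 1: (2.5,6)→(3.5,5)  cross = 2.5·5 − 3.5·6 = -8.5000; (r_i+r_j)·cross = 6·-8.5000 = -51.0000
edge 2: (3.5,5)→(11.5,0)  cross = 3.5·0 − 11.5·5 = -57.5000; (r_i+r_j)·cross = 15·-57.5000 = -862.5000
edge 3: (11.5,0)→(19.5,39)  cross = 11.5·39 − 19.5·0 = 448.5000; (r_i+r_j)·cross = 31·448.5000 = 13903.5000
edge 4: (19.5,39)→(6.5,25)  cross = 19.5·25 − 6.5·39 = 234.0000; (r_i+r_j)·cross = 26·234.0000 = 6084.0000
edge 5: (6.5,25)→(2,16)  cross = 6.5·16 − 2·25 = 54.0000; (r_i+r_j)·cross = 8.5·54.0000 = 459.0000
Σcross = 642.5000 → A = |Σcross|/2 = 321.2500 mm²
Σ(r_i+r_j)·cross = 19407.0000 → first moment M = |Σ|/6 = 3234.5000
R_c = M/A = 3234.5000/321.2500 = 10.0685 mm
θ = 297° = 5.183628 rad
V = θ·R_c·A = 5.183628·10.0685·321.2500 = 16766.444 mm³

Volume = 16766.444 mm³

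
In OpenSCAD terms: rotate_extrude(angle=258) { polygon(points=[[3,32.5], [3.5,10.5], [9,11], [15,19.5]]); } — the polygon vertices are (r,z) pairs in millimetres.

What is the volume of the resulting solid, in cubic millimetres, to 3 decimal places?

Profile (r,z), 4 vertices: (3,32.5) (3.5,10.5) (9,11) (15,19.5)
edge 0: (3,32.5)→(3.5,10.5)  cross = 3·10.5 − 3.5·32.5 = -82.2500; (r_i+r_j)·cross = 6.5·-82.2500 = -534.6250
edge 1: (3.5,10.5)→(9,11)  cross = 3.5·11 − 9·10.5 = -56.0000; (r_i+r_j)·cross = 12.5·-56.0000 = -700.0000
edge 2: (9,11)→(15,19.5)  cross = 9·19.5 − 15·11 = 10.5000; (r_i+r_j)·cross = 24·10.5000 = 252.0000
edge 3: (15,19.5)→(3,32.5)  cross = 15·32.5 − 3·19.5 = 429.0000; (r_i+r_j)·cross = 18·429.0000 = 7722.0000
Σcross = 301.2500 → A = |Σcross|/2 = 150.6250 mm²
Σ(r_i+r_j)·cross = 6739.3750 → first moment M = |Σ|/6 = 1123.2292
R_c = M/A = 1123.2292/150.6250 = 7.4571 mm
θ = 258° = 4.502949 rad
V = θ·R_c·A = 4.502949·7.4571·150.6250 = 5057.844 mm³

Volume = 5057.844 mm³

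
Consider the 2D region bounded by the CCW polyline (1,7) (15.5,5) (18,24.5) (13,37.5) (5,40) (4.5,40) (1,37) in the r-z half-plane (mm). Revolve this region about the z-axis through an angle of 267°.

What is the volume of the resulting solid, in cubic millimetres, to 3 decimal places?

Volume = 20085.599 mm³

Profile (r,z), 7 vertices: (1,7) (15.5,5) (18,24.5) (13,37.5) (5,40) (4.5,40) (1,37)
edge 0: (1,7)→(15.5,5)  cross = 1·5 − 15.5·7 = -103.5000; (r_i+r_j)·cross = 16.5·-103.5000 = -1707.7500
edge 1: (15.5,5)→(18,24.5)  cross = 15.5·24.5 − 18·5 = 289.7500; (r_i+r_j)·cross = 33.5·289.7500 = 9706.6250
edge 2: (18,24.5)→(13,37.5)  cross = 18·37.5 − 13·24.5 = 356.5000; (r_i+r_j)·cross = 31·356.5000 = 11051.5000
edge 3: (13,37.5)→(5,40)  cross = 13·40 − 5·37.5 = 332.5000; (r_i+r_j)·cross = 18·332.5000 = 5985.0000
edge 4: (5,40)→(4.5,40)  cross = 5·40 − 4.5·40 = 20.0000; (r_i+r_j)·cross = 9.5·20.0000 = 190.0000
edge 5: (4.5,40)→(1,37)  cross = 4.5·37 − 1·40 = 126.5000; (r_i+r_j)·cross = 5.5·126.5000 = 695.7500
edge 6: (1,37)→(1,7)  cross = 1·7 − 1·37 = -30.0000; (r_i+r_j)·cross = 2·-30.0000 = -60.0000
Σcross = 991.7500 → A = |Σcross|/2 = 495.8750 mm²
Σ(r_i+r_j)·cross = 25861.1250 → first moment M = |Σ|/6 = 4310.1875
R_c = M/A = 4310.1875/495.8750 = 8.6921 mm
θ = 267° = 4.660029 rad
V = θ·R_c·A = 4.660029·8.6921·495.8750 = 20085.599 mm³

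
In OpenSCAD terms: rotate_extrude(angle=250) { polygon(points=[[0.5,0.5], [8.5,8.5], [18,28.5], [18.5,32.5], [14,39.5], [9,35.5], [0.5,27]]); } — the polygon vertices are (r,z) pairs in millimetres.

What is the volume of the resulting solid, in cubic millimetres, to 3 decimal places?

Profile (r,z), 7 vertices: (0.5,0.5) (8.5,8.5) (18,28.5) (18.5,32.5) (14,39.5) (9,35.5) (0.5,27)
edge 0: (0.5,0.5)→(8.5,8.5)  cross = 0.5·8.5 − 8.5·0.5 = 0.0000; (r_i+r_j)·cross = 9·0.0000 = 0.0000
edge 1: (8.5,8.5)→(18,28.5)  cross = 8.5·28.5 − 18·8.5 = 89.2500; (r_i+r_j)·cross = 26.5·89.2500 = 2365.1250
edge 2: (18,28.5)→(18.5,32.5)  cross = 18·32.5 − 18.5·28.5 = 57.7500; (r_i+r_j)·cross = 36.5·57.7500 = 2107.8750
edge 3: (18.5,32.5)→(14,39.5)  cross = 18.5·39.5 − 14·32.5 = 275.7500; (r_i+r_j)·cross = 32.5·275.7500 = 8961.8750
edge 4: (14,39.5)→(9,35.5)  cross = 14·35.5 − 9·39.5 = 141.5000; (r_i+r_j)·cross = 23·141.5000 = 3254.5000
edge 5: (9,35.5)→(0.5,27)  cross = 9·27 − 0.5·35.5 = 225.2500; (r_i+r_j)·cross = 9.5·225.2500 = 2139.8750
edge 6: (0.5,27)→(0.5,0.5)  cross = 0.5·0.5 − 0.5·27 = -13.2500; (r_i+r_j)·cross = 1·-13.2500 = -13.2500
Σcross = 776.2500 → A = |Σcross|/2 = 388.1250 mm²
Σ(r_i+r_j)·cross = 18816.0000 → first moment M = |Σ|/6 = 3136.0000
R_c = M/A = 3136.0000/388.1250 = 8.0799 mm
θ = 250° = 4.363323 rad
V = θ·R_c·A = 4.363323·8.0799·388.1250 = 13683.381 mm³

Volume = 13683.381 mm³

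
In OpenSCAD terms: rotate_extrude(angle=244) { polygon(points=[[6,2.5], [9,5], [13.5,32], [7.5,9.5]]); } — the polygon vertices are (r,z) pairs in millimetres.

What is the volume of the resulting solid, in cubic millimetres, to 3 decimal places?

Profile (r,z), 4 vertices: (6,2.5) (9,5) (13.5,32) (7.5,9.5)
edge 0: (6,2.5)→(9,5)  cross = 6·5 − 9·2.5 = 7.5000; (r_i+r_j)·cross = 15·7.5000 = 112.5000
edge 1: (9,5)→(13.5,32)  cross = 9·32 − 13.5·5 = 220.5000; (r_i+r_j)·cross = 22.5·220.5000 = 4961.2500
edge 2: (13.5,32)→(7.5,9.5)  cross = 13.5·9.5 − 7.5·32 = -111.7500; (r_i+r_j)·cross = 21·-111.7500 = -2346.7500
edge 3: (7.5,9.5)→(6,2.5)  cross = 7.5·2.5 − 6·9.5 = -38.2500; (r_i+r_j)·cross = 13.5·-38.2500 = -516.3750
Σcross = 78.0000 → A = |Σcross|/2 = 39.0000 mm²
Σ(r_i+r_j)·cross = 2210.6250 → first moment M = |Σ|/6 = 368.4375
R_c = M/A = 368.4375/39.0000 = 9.4471 mm
θ = 244° = 4.258603 rad
V = θ·R_c·A = 4.258603·9.4471·39.0000 = 1569.029 mm³

Volume = 1569.029 mm³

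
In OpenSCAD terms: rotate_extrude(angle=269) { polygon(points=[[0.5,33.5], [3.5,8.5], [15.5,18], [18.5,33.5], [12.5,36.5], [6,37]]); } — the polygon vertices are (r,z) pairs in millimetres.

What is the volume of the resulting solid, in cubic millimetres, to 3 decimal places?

Profile (r,z), 6 vertices: (0.5,33.5) (3.5,8.5) (15.5,18) (18.5,33.5) (12.5,36.5) (6,37)
edge 0: (0.5,33.5)→(3.5,8.5)  cross = 0.5·8.5 − 3.5·33.5 = -113.0000; (r_i+r_j)·cross = 4·-113.0000 = -452.0000
edge 1: (3.5,8.5)→(15.5,18)  cross = 3.5·18 − 15.5·8.5 = -68.7500; (r_i+r_j)·cross = 19·-68.7500 = -1306.2500
edge 2: (15.5,18)→(18.5,33.5)  cross = 15.5·33.5 − 18.5·18 = 186.2500; (r_i+r_j)·cross = 34·186.2500 = 6332.5000
edge 3: (18.5,33.5)→(12.5,36.5)  cross = 18.5·36.5 − 12.5·33.5 = 256.5000; (r_i+r_j)·cross = 31·256.5000 = 7951.5000
edge 4: (12.5,36.5)→(6,37)  cross = 12.5·37 − 6·36.5 = 243.5000; (r_i+r_j)·cross = 18.5·243.5000 = 4504.7500
edge 5: (6,37)→(0.5,33.5)  cross = 6·33.5 − 0.5·37 = 182.5000; (r_i+r_j)·cross = 6.5·182.5000 = 1186.2500
Σcross = 687.0000 → A = |Σcross|/2 = 343.5000 mm²
Σ(r_i+r_j)·cross = 18216.7500 → first moment M = |Σ|/6 = 3036.1250
R_c = M/A = 3036.1250/343.5000 = 8.8388 mm
θ = 269° = 4.694936 rad
V = θ·R_c·A = 4.694936·8.8388·343.5000 = 14254.412 mm³

Volume = 14254.412 mm³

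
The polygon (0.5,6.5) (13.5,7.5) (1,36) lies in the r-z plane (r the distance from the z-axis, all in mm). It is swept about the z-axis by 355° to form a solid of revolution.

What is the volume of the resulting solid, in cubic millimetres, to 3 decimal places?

Profile (r,z), 3 vertices: (0.5,6.5) (13.5,7.5) (1,36)
edge 0: (0.5,6.5)→(13.5,7.5)  cross = 0.5·7.5 − 13.5·6.5 = -84.0000; (r_i+r_j)·cross = 14·-84.0000 = -1176.0000
edge 1: (13.5,7.5)→(1,36)  cross = 13.5·36 − 1·7.5 = 478.5000; (r_i+r_j)·cross = 14.5·478.5000 = 6938.2500
edge 2: (1,36)→(0.5,6.5)  cross = 1·6.5 − 0.5·36 = -11.5000; (r_i+r_j)·cross = 1.5·-11.5000 = -17.2500
Σcross = 383.0000 → A = |Σcross|/2 = 191.5000 mm²
Σ(r_i+r_j)·cross = 5745.0000 → first moment M = |Σ|/6 = 957.5000
R_c = M/A = 957.5000/191.5000 = 5.0000 mm
θ = 355° = 6.195919 rad
V = θ·R_c·A = 6.195919·5.0000·191.5000 = 5932.592 mm³

Volume = 5932.592 mm³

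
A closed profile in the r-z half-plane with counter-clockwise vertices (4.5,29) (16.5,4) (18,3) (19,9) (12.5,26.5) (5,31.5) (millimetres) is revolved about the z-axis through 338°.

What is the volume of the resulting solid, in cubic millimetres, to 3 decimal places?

Volume = 10183.516 mm³

Profile (r,z), 6 vertices: (4.5,29) (16.5,4) (18,3) (19,9) (12.5,26.5) (5,31.5)
edge 0: (4.5,29)→(16.5,4)  cross = 4.5·4 − 16.5·29 = -460.5000; (r_i+r_j)·cross = 21·-460.5000 = -9670.5000
edge 1: (16.5,4)→(18,3)  cross = 16.5·3 − 18·4 = -22.5000; (r_i+r_j)·cross = 34.5·-22.5000 = -776.2500
edge 2: (18,3)→(19,9)  cross = 18·9 − 19·3 = 105.0000; (r_i+r_j)·cross = 37·105.0000 = 3885.0000
edge 3: (19,9)→(12.5,26.5)  cross = 19·26.5 − 12.5·9 = 391.0000; (r_i+r_j)·cross = 31.5·391.0000 = 12316.5000
edge 4: (12.5,26.5)→(5,31.5)  cross = 12.5·31.5 − 5·26.5 = 261.2500; (r_i+r_j)·cross = 17.5·261.2500 = 4571.8750
edge 5: (5,31.5)→(4.5,29)  cross = 5·29 − 4.5·31.5 = 3.2500; (r_i+r_j)·cross = 9.5·3.2500 = 30.8750
Σcross = 277.5000 → A = |Σcross|/2 = 138.7500 mm²
Σ(r_i+r_j)·cross = 10357.5000 → first moment M = |Σ|/6 = 1726.2500
R_c = M/A = 1726.2500/138.7500 = 12.4414 mm
θ = 338° = 5.899213 rad
V = θ·R_c·A = 5.899213·12.4414·138.7500 = 10183.516 mm³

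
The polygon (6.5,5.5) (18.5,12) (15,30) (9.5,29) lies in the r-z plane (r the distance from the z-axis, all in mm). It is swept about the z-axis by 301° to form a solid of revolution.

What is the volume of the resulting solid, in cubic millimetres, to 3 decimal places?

Profile (r,z), 4 vertices: (6.5,5.5) (18.5,12) (15,30) (9.5,29)
edge 0: (6.5,5.5)→(18.5,12)  cross = 6.5·12 − 18.5·5.5 = -23.7500; (r_i+r_j)·cross = 25·-23.7500 = -593.7500
edge 1: (18.5,12)→(15,30)  cross = 18.5·30 − 15·12 = 375.0000; (r_i+r_j)·cross = 33.5·375.0000 = 12562.5000
edge 2: (15,30)→(9.5,29)  cross = 15·29 − 9.5·30 = 150.0000; (r_i+r_j)·cross = 24.5·150.0000 = 3675.0000
edge 3: (9.5,29)→(6.5,5.5)  cross = 9.5·5.5 − 6.5·29 = -136.2500; (r_i+r_j)·cross = 16·-136.2500 = -2180.0000
Σcross = 365.0000 → A = |Σcross|/2 = 182.5000 mm²
Σ(r_i+r_j)·cross = 13463.7500 → first moment M = |Σ|/6 = 2243.9583
R_c = M/A = 2243.9583/182.5000 = 12.2957 mm
θ = 301° = 5.253441 rad
V = θ·R_c·A = 5.253441·12.2957·182.5000 = 11788.503 mm³

Volume = 11788.503 mm³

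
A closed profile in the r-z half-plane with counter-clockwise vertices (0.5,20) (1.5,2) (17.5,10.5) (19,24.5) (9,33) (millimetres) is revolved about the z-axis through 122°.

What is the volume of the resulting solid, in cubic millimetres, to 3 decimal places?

Profile (r,z), 5 vertices: (0.5,20) (1.5,2) (17.5,10.5) (19,24.5) (9,33)
edge 0: (0.5,20)→(1.5,2)  cross = 0.5·2 − 1.5·20 = -29.0000; (r_i+r_j)·cross = 2·-29.0000 = -58.0000
edge 1: (1.5,2)→(17.5,10.5)  cross = 1.5·10.5 − 17.5·2 = -19.2500; (r_i+r_j)·cross = 19·-19.2500 = -365.7500
edge 2: (17.5,10.5)→(19,24.5)  cross = 17.5·24.5 − 19·10.5 = 229.2500; (r_i+r_j)·cross = 36.5·229.2500 = 8367.6250
edge 3: (19,24.5)→(9,33)  cross = 19·33 − 9·24.5 = 406.5000; (r_i+r_j)·cross = 28·406.5000 = 11382.0000
edge 4: (9,33)→(0.5,20)  cross = 9·20 − 0.5·33 = 163.5000; (r_i+r_j)·cross = 9.5·163.5000 = 1553.2500
Σcross = 751.0000 → A = |Σcross|/2 = 375.5000 mm²
Σ(r_i+r_j)·cross = 20879.1250 → first moment M = |Σ|/6 = 3479.8542
R_c = M/A = 3479.8542/375.5000 = 9.2673 mm
θ = 122° = 2.129302 rad
V = θ·R_c·A = 2.129302·9.2673·375.5000 = 7409.659 mm³

Volume = 7409.659 mm³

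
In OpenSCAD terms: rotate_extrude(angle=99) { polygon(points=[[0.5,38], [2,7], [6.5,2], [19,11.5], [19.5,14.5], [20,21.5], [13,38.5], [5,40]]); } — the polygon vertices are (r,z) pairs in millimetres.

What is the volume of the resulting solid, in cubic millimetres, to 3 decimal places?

Profile (r,z), 8 vertices: (0.5,38) (2,7) (6.5,2) (19,11.5) (19.5,14.5) (20,21.5) (13,38.5) (5,40)
edge 0: (0.5,38)→(2,7)  cross = 0.5·7 − 2·38 = -72.5000; (r_i+r_j)·cross = 2.5·-72.5000 = -181.2500
edge 1: (2,7)→(6.5,2)  cross = 2·2 − 6.5·7 = -41.5000; (r_i+r_j)·cross = 8.5·-41.5000 = -352.7500
edge 2: (6.5,2)→(19,11.5)  cross = 6.5·11.5 − 19·2 = 36.7500; (r_i+r_j)·cross = 25.5·36.7500 = 937.1250
edge 3: (19,11.5)→(19.5,14.5)  cross = 19·14.5 − 19.5·11.5 = 51.2500; (r_i+r_j)·cross = 38.5·51.2500 = 1973.1250
edge 4: (19.5,14.5)→(20,21.5)  cross = 19.5·21.5 − 20·14.5 = 129.2500; (r_i+r_j)·cross = 39.5·129.2500 = 5105.3750
edge 5: (20,21.5)→(13,38.5)  cross = 20·38.5 − 13·21.5 = 490.5000; (r_i+r_j)·cross = 33·490.5000 = 16186.5000
edge 6: (13,38.5)→(5,40)  cross = 13·40 − 5·38.5 = 327.5000; (r_i+r_j)·cross = 18·327.5000 = 5895.0000
edge 7: (5,40)→(0.5,38)  cross = 5·38 − 0.5·40 = 170.0000; (r_i+r_j)·cross = 5.5·170.0000 = 935.0000
Σcross = 1091.2500 → A = |Σcross|/2 = 545.6250 mm²
Σ(r_i+r_j)·cross = 30498.1250 → first moment M = |Σ|/6 = 5083.0208
R_c = M/A = 5083.0208/545.6250 = 9.3160 mm
θ = 99° = 1.727876 rad
V = θ·R_c·A = 1.727876·9.3160·545.6250 = 8782.829 mm³

Volume = 8782.829 mm³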